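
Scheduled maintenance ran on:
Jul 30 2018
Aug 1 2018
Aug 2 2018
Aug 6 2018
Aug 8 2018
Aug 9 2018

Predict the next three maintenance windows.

Aug 13 2018, Aug 15 2018, Aug 16 2018

Every event lands on a Monday or Wednesday or Thursday (gaps cycle 2, 1, 4, 2, 1).
So the schedule is: every Monday, Wednesday and Thursday.
The following Monday is Aug 13 2018.
Next Wednesday: Aug 15 2018.
The following Thursday is Aug 16 2018.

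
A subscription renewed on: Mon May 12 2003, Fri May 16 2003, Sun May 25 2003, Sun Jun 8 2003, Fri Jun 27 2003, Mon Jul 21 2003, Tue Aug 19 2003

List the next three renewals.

Mon Sep 22 2003, Fri Oct 31 2003, Sun Dec 14 2003

Gaps: 4, 9, 14, 19, 24, 29 days — each gap is 5 larger than the previous one.
Next gap: 34 days. Tue Aug 19 2003 + 34 days = Mon Sep 22 2003.
Next gap: 39 days. Mon Sep 22 2003 + 39 days = Fri Oct 31 2003.
Next gap: 44 days. Fri Oct 31 2003 + 44 days = Sun Dec 14 2003.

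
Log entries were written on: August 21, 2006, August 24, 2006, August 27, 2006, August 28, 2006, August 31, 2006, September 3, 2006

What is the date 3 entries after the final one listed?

Gaps: 3, 3, 1, 3, 3 days — not constant, but cyclic with period 3.
The events fall on every Monday, Thursday and Sunday.
Next Monday: September 4, 2006.
Next Thursday: September 7, 2006.
Next Sunday: September 10, 2006.

September 10, 2006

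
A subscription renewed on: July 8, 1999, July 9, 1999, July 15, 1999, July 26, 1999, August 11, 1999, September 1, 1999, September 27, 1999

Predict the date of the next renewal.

October 28, 1999

Intervals are 1, 6, 11, 16, 21, 26 days — an arithmetic progression with common difference 5.
Next gap: 31 days. September 27, 1999 + 31 days = October 28, 1999.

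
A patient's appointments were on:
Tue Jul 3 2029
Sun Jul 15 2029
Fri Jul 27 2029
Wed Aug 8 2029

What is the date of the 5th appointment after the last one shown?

Sun Oct 7 2029

Gaps between consecutive events: 12, 12, 12 days — a constant 12-day interval.
Wed Aug 8 2029 + 12 days = Mon Aug 20 2029.
Mon Aug 20 2029 + 12 days = Sat Sep 1 2029.
Sat Sep 1 2029 + 12 days = Thu Sep 13 2029.
Thu Sep 13 2029 + 12 days = Tue Sep 25 2029.
Tue Sep 25 2029 + 12 days = Sun Oct 7 2029.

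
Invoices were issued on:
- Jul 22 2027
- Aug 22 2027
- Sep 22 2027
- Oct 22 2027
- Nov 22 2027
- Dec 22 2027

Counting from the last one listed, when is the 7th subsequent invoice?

Jul 22 2028

The day-of-month is always 22 (31, 31, 30, 31, 30 days between events).
So this recurs on the 22nd of each month.
Next: January 2028 → Jan 22 2028.
February 2028: Feb 22 2028.
March 2028: Mar 22 2028.
April 2028: Apr 22 2028.
May 2028: May 22 2028.
June 2028: Jun 22 2028.
Next: July 2028 → Jul 22 2028.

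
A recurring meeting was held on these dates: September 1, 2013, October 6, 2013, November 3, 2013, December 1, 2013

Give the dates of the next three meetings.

Gaps: 35, 28, 28 days — a mix of 28 and 35. Every date is a Sunday.
Each is the 1st Sunday of its month.
January 2014 — 1st Sunday is January 5, 2014.
February 2014 — 1st Sunday is February 2, 2014.
1st Sunday of March 2014: March 2, 2014.

January 5, 2014; February 2, 2014; March 2, 2014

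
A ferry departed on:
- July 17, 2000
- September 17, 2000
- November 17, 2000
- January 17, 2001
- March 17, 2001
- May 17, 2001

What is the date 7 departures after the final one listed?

July 17, 2002

The day-of-month is always 17 (62, 61, 61, 59, 61 days between events).
So this recurs on the 17th of every 2 months.
July 2001: July 17, 2001.
Next: September 2001 → September 17, 2001.
November 2001: November 17, 2001.
January 2002: January 17, 2002.
Next: March 2002 → March 17, 2002.
Next: May 2002 → May 17, 2002.
Next: July 2002 → July 17, 2002.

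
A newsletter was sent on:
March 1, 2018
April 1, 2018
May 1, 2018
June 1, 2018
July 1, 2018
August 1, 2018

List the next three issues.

September 1, 2018; October 1, 2018; November 1, 2018

The day-of-month is always 1 (31, 30, 31, 30, 31 days between events).
So this recurs on the 1st of each month.
Next: September 2018 → September 1, 2018.
October 2018: October 1, 2018.
November 2018: November 1, 2018.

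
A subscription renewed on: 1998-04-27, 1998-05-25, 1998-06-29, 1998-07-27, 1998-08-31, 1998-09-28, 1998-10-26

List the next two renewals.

1998-11-30, 1998-12-28

Every date is a Monday; gaps 28, 35, 28, 35, 28, 28 days.
Each is the last Monday of its month (at least one falls on the 29th or later, ruling out '4th Monday').
November 1998 ends with Monday 1998-11-30.
Last Monday of December 1998: 1998-12-28.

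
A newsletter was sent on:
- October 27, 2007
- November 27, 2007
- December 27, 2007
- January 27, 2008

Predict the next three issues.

February 27, 2008; March 27, 2008; April 27, 2008

The day-of-month is always 27 (31, 30, 31 days between events).
So this recurs on the 27th of each month.
Next: February 2008 → February 27, 2008.
Next: March 2008 → March 27, 2008.
Next: April 2008 → April 27, 2008.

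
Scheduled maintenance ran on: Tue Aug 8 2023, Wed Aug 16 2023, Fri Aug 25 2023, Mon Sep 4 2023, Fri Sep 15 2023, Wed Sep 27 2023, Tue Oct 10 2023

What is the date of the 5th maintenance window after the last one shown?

Fri Dec 29 2023

The spacing grows by 1 each time: 8, 9, 10, 11, 12, 13 days.
Next gap: 14 days. Tue Oct 10 2023 + 14 days = Tue Oct 24 2023.
Next gap: 15 days. Tue Oct 24 2023 + 15 days = Wed Nov 8 2023.
Next gap: 16 days. Wed Nov 8 2023 + 16 days = Fri Nov 24 2023.
Next gap: 17 days. Fri Nov 24 2023 + 17 days = Mon Dec 11 2023.
Next gap: 18 days. Mon Dec 11 2023 + 18 days = Fri Dec 29 2023.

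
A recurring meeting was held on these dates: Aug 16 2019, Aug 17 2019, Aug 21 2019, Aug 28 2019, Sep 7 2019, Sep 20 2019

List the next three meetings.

Oct 6 2019, Oct 25 2019, Nov 16 2019

Intervals are 1, 4, 7, 10, 13 days — an arithmetic progression with common difference 3.
Next gap: 16 days. Sep 20 2019 + 16 days = Oct 6 2019.
Next gap: 19 days. Oct 6 2019 + 19 days = Oct 25 2019.
Next gap: 22 days. Oct 25 2019 + 22 days = Nov 16 2019.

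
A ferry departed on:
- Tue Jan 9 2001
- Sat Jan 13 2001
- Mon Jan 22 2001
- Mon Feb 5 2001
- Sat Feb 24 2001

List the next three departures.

The spacing grows by 5 each time: 4, 9, 14, 19 days.
Next gap: 24 days. Sat Feb 24 2001 + 24 days = Tue Mar 20 2001.
Next gap: 29 days. Tue Mar 20 2001 + 29 days = Wed Apr 18 2001.
Next gap: 34 days. Wed Apr 18 2001 + 34 days = Tue May 22 2001.

Tue Mar 20 2001, Wed Apr 18 2001, Tue May 22 2001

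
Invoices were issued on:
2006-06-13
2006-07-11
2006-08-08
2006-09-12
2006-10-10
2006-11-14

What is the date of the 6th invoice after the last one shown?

Gaps: 28, 28, 35, 28, 35 days — a mix of 28 and 35. Every date is a Tuesday.
Each is the 2nd Tuesday of its month.
December 2006 — 2nd Tuesday is 2006-12-12.
January 2007 — 2nd Tuesday is 2007-01-09.
February 2007 — 2nd Tuesday is 2007-02-13.
2nd Tuesday of March 2007: 2007-03-13.
April 2007 — 2nd Tuesday is 2007-04-10.
2nd Tuesday of May 2007: 2007-05-08.

2007-05-08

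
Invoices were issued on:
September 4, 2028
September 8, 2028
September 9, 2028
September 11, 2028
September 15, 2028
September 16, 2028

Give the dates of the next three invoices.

September 18, 2028; September 22, 2028; September 23, 2028

Gaps: 4, 1, 2, 4, 1 days — not constant, but cyclic with period 3.
The events fall on every Monday, Friday and Saturday.
Next Monday: September 18, 2028.
Next Friday: September 22, 2028.
The following Saturday is September 23, 2028.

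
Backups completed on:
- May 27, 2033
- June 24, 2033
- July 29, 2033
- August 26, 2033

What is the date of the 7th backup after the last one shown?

March 31, 2034

All Fridays; the gaps (28, 35, 28) vary with month length.
This is the last Friday of each month.
Last Friday of September 2033: September 30, 2033.
October 2033 ends with Friday October 28, 2033.
Last Friday of November 2033: November 25, 2033.
Last Friday of December 2033: December 30, 2033.
January 2034 ends with Friday January 27, 2034.
February 2034 ends with Friday February 24, 2034.
Last Friday of March 2034: March 31, 2034.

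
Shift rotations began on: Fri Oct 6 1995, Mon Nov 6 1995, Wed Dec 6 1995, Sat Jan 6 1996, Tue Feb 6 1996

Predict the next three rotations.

Gaps: 31, 30, 31, 31 days — not constant. Every event is on the 6th of the month.
Pattern: the 6th of each month.
Next: March 1996 → Wed Mar 6 1996.
Next: April 1996 → Sat Apr 6 1996.
May 1996: Mon May 6 1996.

Wed Mar 6 1996, Sat Apr 6 1996, Mon May 6 1996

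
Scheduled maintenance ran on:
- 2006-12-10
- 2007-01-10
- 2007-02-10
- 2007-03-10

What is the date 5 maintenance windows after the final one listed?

Each date is the 10th; the gaps (31, 31, 28) track the month lengths.
The rule is the 10th of each month.
April 2007: 2007-04-10.
Next: May 2007 → 2007-05-10.
Next: June 2007 → 2007-06-10.
July 2007: 2007-07-10.
August 2007: 2007-08-10.

2007-08-10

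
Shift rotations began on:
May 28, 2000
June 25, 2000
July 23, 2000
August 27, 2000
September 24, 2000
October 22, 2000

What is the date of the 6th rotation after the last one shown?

These are Sundays at 28- or 35-day spacing (28, 28, 35, 28, 28).
The pattern: 4th Sunday of the month.
4th Sunday of November 2000: November 26, 2000.
4th Sunday of December 2000: December 24, 2000.
January 2001 — 4th Sunday is January 28, 2001.
4th Sunday of February 2001: February 25, 2001.
4th Sunday of March 2001: March 25, 2001.
April 2001 — 4th Sunday is April 22, 2001.

April 22, 2001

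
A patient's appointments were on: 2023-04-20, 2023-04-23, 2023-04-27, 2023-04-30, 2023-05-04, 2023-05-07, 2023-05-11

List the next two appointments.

The gap pattern 3, 4, 3, 4, 3, 4 repeats every 2 events.
These are the Thursdays and Sundays of each week.
Next Sunday: 2023-05-14.
Next Thursday: 2023-05-18.

2023-05-14, 2023-05-18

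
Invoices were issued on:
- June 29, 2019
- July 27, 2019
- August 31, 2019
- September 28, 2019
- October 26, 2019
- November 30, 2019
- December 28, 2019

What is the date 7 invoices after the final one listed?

All Saturdays; the gaps (28, 35, 28, 28, 35, 28) vary with month length.
This is the last Saturday of each month.
January 2020 ends with Saturday January 25, 2020.
February 2020 ends with Saturday February 29, 2020.
March 2020 ends with Saturday March 28, 2020.
Last Saturday of April 2020: April 25, 2020.
Last Saturday of May 2020: May 30, 2020.
Last Saturday of June 2020: June 27, 2020.
July 2020 ends with Saturday July 25, 2020.

July 25, 2020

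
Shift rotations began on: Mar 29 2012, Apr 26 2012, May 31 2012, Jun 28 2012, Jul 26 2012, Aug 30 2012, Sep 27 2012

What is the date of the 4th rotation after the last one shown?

Jan 31 2013

These are Thursdays with 28, 35, 28, 28, 35, 28-day gaps.
Each is the final Thursday of its month — Mar 29 2012 is past the 28th, so '4th Thursday' doesn't fit.
October 2012 ends with Thursday Oct 25 2012.
Last Thursday of November 2012: Nov 29 2012.
December 2012 ends with Thursday Dec 27 2012.
January 2013 ends with Thursday Jan 31 2013.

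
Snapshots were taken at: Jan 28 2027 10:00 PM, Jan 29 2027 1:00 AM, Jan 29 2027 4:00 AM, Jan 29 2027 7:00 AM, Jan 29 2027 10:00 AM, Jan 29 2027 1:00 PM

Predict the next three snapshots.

Spacing: 3, 3, 3, 3, 3 h — constant 3 h.
Jan 29 2027 1:00 PM + 3 h = Jan 29 2027 4:00 PM.
Jan 29 2027 4:00 PM + 3 h = Jan 29 2027 7:00 PM.
Jan 29 2027 7:00 PM + 3 h = Jan 29 2027 10:00 PM.

Jan 29 2027 4:00 PM, Jan 29 2027 7:00 PM, Jan 29 2027 10:00 PM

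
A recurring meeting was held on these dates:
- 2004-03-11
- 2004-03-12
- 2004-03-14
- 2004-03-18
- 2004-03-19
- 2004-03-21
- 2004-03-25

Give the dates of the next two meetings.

The gap pattern 1, 2, 4, 1, 2, 4 repeats every 3 events.
These are the Thursdays, Fridays and Sundays of each week.
The following Friday is 2004-03-26.
The following Sunday is 2004-03-28.

2004-03-26, 2004-03-28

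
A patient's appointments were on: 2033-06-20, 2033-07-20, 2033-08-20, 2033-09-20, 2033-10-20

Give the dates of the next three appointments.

The day-of-month is always 20 (30, 31, 31, 30 days between events).
So this recurs on the 20th of each month.
November 2033: 2033-11-20.
Next: December 2033 → 2033-12-20.
January 2034: 2034-01-20.

2033-11-20, 2033-12-20, 2034-01-20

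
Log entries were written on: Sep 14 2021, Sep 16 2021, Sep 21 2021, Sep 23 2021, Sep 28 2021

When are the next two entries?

Sep 30 2021, Oct 5 2021

Gaps: 2, 5, 2, 5 days — not constant, but cyclic with period 2.
The events fall on every Tuesday and Thursday.
The following Thursday is Sep 30 2021.
Next Tuesday: Oct 5 2021.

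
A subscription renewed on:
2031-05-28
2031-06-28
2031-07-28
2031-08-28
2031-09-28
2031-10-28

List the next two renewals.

2031-11-28, 2031-12-28

Gaps: 31, 30, 31, 31, 30 days — not constant. Every event is on the 28th of the month.
Pattern: the 28th of each month.
Next: November 2031 → 2031-11-28.
December 2031: 2031-12-28.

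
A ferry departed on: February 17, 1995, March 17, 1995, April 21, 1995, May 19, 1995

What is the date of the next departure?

Gaps: 28, 35, 28 days — a mix of 28 and 35. Every date is a Friday.
Each is the 3rd Friday of its month.
3rd Friday of June 1995: June 16, 1995.

June 16, 1995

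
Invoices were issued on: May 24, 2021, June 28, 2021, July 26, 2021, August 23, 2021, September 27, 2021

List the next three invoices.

These are Mondays at 28- or 35-day spacing (35, 28, 28, 35).
The pattern: 4th Monday of the month.
4th Monday of October 2021: October 25, 2021.
4th Monday of November 2021: November 22, 2021.
December 2021 — 4th Monday is December 27, 2021.

October 25, 2021; November 22, 2021; December 27, 2021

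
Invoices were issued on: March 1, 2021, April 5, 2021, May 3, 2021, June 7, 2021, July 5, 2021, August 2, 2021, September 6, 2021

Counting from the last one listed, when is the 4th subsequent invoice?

January 3, 2022

All dates are Mondays, 35, 28, 35, 28, 28, 35 days apart.
Specifically, the 1st Monday of each month.
1st Monday of October 2021: October 4, 2021.
November 2021 — 1st Monday is November 1, 2021.
December 2021 — 1st Monday is December 6, 2021.
1st Monday of January 2022: January 3, 2022.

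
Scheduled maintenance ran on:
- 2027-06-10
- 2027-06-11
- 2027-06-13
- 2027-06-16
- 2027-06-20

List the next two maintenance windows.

2027-06-25, 2027-07-01

The spacing grows by 1 each time: 1, 2, 3, 4 days.
Next gap: 5 days. 2027-06-20 + 5 days = 2027-06-25.
Next gap: 6 days. 2027-06-25 + 6 days = 2027-07-01.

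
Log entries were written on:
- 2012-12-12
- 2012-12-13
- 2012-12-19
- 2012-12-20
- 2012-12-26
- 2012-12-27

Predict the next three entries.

The gap pattern 1, 6, 1, 6, 1 repeats every 2 events.
These are the Wednesdays and Thursdays of each week.
The following Wednesday is 2013-01-02.
Next Thursday: 2013-01-03.
The following Wednesday is 2013-01-09.

2013-01-02, 2013-01-03, 2013-01-09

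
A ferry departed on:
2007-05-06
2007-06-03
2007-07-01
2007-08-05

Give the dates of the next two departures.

2007-09-02, 2007-10-07

Gaps: 28, 28, 35 days — a mix of 28 and 35. Every date is a Sunday.
Each is the 1st Sunday of its month.
September 2007 — 1st Sunday is 2007-09-02.
October 2007 — 1st Sunday is 2007-10-07.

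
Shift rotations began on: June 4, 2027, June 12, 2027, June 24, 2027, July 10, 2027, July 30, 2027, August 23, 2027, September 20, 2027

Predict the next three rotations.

October 22, 2027; November 27, 2027; January 6, 2028

Intervals are 8, 12, 16, 20, 24, 28 days — an arithmetic progression with common difference 4.
Next gap: 32 days. September 20, 2027 + 32 days = October 22, 2027.
Next gap: 36 days. October 22, 2027 + 36 days = November 27, 2027.
Next gap: 40 days. November 27, 2027 + 40 days = January 6, 2028.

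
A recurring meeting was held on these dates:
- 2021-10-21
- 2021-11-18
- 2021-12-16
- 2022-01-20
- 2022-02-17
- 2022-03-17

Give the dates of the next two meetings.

2022-04-21, 2022-05-19

All dates are Thursdays, 28, 28, 35, 28, 28 days apart.
Specifically, the 3rd Thursday of each month.
3rd Thursday of April 2022: 2022-04-21.
3rd Thursday of May 2022: 2022-05-19.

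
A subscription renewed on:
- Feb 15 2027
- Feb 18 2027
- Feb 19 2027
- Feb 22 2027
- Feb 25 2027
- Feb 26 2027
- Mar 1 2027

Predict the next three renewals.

Mar 4 2027, Mar 5 2027, Mar 8 2027

The gap pattern 3, 1, 3, 3, 1, 3 repeats every 3 events.
These are the Mondays, Thursdays and Fridays of each week.
Next Thursday: Mar 4 2027.
The following Friday is Mar 5 2027.
The following Monday is Mar 8 2027.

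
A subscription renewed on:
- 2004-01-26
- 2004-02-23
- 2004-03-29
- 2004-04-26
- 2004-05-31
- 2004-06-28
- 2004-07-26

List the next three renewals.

2004-08-30, 2004-09-27, 2004-10-25

Every date is a Monday; gaps 28, 35, 28, 35, 28, 28 days.
Each is the last Monday of its month (at least one falls on the 29th or later, ruling out '4th Monday').
Last Monday of August 2004: 2004-08-30.
September 2004 ends with Monday 2004-09-27.
Last Monday of October 2004: 2004-10-25.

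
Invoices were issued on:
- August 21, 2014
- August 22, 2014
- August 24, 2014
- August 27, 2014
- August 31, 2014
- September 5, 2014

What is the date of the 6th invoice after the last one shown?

October 26, 2014

The spacing grows by 1 each time: 1, 2, 3, 4, 5 days.
Next gap: 6 days. September 5, 2014 + 6 days = September 11, 2014.
Next gap: 7 days. September 11, 2014 + 7 days = September 18, 2014.
Next gap: 8 days. September 18, 2014 + 8 days = September 26, 2014.
Next gap: 9 days. September 26, 2014 + 9 days = October 5, 2014.
Next gap: 10 days. October 5, 2014 + 10 days = October 15, 2014.
Next gap: 11 days. October 15, 2014 + 11 days = October 26, 2014.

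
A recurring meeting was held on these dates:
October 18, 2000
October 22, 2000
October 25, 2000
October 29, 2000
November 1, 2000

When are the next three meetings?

The gap pattern 4, 3, 4, 3 repeats every 2 events.
These are the Wednesdays and Sundays of each week.
Next Sunday: November 5, 2000.
Next Wednesday: November 8, 2000.
The following Sunday is November 12, 2000.

November 5, 2000; November 8, 2000; November 12, 2000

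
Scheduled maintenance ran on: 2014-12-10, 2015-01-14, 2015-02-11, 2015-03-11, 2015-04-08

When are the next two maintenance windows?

All dates are Wednesdays, 35, 28, 28, 28 days apart.
Specifically, the 2nd Wednesday of each month.
2nd Wednesday of May 2015: 2015-05-13.
June 2015 — 2nd Wednesday is 2015-06-10.

2015-05-13, 2015-06-10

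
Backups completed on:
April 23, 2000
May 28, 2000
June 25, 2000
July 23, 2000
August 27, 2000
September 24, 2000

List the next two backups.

Gaps: 35, 28, 28, 35, 28 days — a mix of 28 and 35. Every date is a Sunday.
Each is the 4th Sunday of its month.
October 2000 — 4th Sunday is October 22, 2000.
November 2000 — 4th Sunday is November 26, 2000.

October 22, 2000; November 26, 2000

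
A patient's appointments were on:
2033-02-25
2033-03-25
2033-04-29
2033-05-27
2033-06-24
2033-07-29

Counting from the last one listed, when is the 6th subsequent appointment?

2034-01-27

All Fridays; the gaps (28, 35, 28, 28, 35) vary with month length.
This is the last Friday of each month.
August 2033 ends with Friday 2033-08-26.
Last Friday of September 2033: 2033-09-30.
Last Friday of October 2033: 2033-10-28.
November 2033 ends with Friday 2033-11-25.
Last Friday of December 2033: 2033-12-30.
Last Friday of January 2034: 2034-01-27.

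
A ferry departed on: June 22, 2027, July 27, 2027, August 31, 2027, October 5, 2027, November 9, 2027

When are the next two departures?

Gaps between consecutive events: 35, 35, 35, 35 days — a constant 35-day interval.
November 9, 2027 + 35 days = December 14, 2027.
December 14, 2027 + 35 days = January 18, 2028.

December 14, 2027; January 18, 2028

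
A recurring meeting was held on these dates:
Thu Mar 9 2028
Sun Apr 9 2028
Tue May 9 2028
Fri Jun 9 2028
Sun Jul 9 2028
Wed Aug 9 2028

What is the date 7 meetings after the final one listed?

Fri Mar 9 2029

Gaps: 31, 30, 31, 30, 31 days — not constant. Every event is on the 9th of the month.
Pattern: the 9th of each month.
Next: September 2028 → Sat Sep 9 2028.
Next: October 2028 → Mon Oct 9 2028.
November 2028: Thu Nov 9 2028.
Next: December 2028 → Sat Dec 9 2028.
Next: January 2029 → Tue Jan 9 2029.
February 2029: Fri Feb 9 2029.
Next: March 2029 → Fri Mar 9 2029.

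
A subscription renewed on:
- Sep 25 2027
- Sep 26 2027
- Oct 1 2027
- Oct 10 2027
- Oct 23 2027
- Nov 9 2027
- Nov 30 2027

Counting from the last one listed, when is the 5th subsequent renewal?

May 13 2028

Gaps: 1, 5, 9, 13, 17, 21 days — each gap is 4 larger than the previous one.
Next gap: 25 days. Nov 30 2027 + 25 days = Dec 25 2027.
Next gap: 29 days. Dec 25 2027 + 29 days = Jan 23 2028.
Next gap: 33 days. Jan 23 2028 + 33 days = Feb 25 2028.
Next gap: 37 days. Feb 25 2028 + 37 days = Apr 2 2028.
Next gap: 41 days. Apr 2 2028 + 41 days = May 13 2028.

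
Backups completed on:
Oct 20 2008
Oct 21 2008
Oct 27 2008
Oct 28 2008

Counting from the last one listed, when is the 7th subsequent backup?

Gaps: 1, 6, 1 days — not constant, but cyclic with period 2.
The events fall on every Monday and Tuesday.
The following Monday is Nov 3 2008.
The following Tuesday is Nov 4 2008.
The following Monday is Nov 10 2008.
Next Tuesday: Nov 11 2008.
The following Monday is Nov 17 2008.
Next Tuesday: Nov 18 2008.
The following Monday is Nov 24 2008.

Nov 24 2008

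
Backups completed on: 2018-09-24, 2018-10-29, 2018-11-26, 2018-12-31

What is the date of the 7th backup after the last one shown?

Every date is a Monday; gaps 35, 28, 35 days.
Each is the last Monday of its month (at least one falls on the 29th or later, ruling out '4th Monday').
Last Monday of January 2019: 2019-01-28.
Last Monday of February 2019: 2019-02-25.
Last Monday of March 2019: 2019-03-25.
Last Monday of April 2019: 2019-04-29.
Last Monday of May 2019: 2019-05-27.
Last Monday of June 2019: 2019-06-24.
Last Monday of July 2019: 2019-07-29.

2019-07-29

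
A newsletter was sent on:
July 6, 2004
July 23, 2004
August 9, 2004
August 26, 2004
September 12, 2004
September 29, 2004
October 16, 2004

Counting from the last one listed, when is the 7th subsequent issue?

Gaps between consecutive events: 17, 17, 17, 17, 17, 17 days — a constant 17-day interval.
October 16, 2004 + 17 days = November 2, 2004.
November 2, 2004 + 17 days = November 19, 2004.
November 19, 2004 + 17 days = December 6, 2004.
December 6, 2004 + 17 days = December 23, 2004.
December 23, 2004 + 17 days = January 9, 2005.
January 9, 2005 + 17 days = January 26, 2005.
January 26, 2005 + 17 days = February 12, 2005.

February 12, 2005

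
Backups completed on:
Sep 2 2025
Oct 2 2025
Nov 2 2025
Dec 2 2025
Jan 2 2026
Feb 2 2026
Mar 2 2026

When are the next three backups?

Apr 2 2026, May 2 2026, Jun 2 2026

The day-of-month is always 2 (30, 31, 30, 31, 31, 28 days between events).
So this recurs on the 2nd of each month.
April 2026: Apr 2 2026.
May 2026: May 2 2026.
June 2026: Jun 2 2026.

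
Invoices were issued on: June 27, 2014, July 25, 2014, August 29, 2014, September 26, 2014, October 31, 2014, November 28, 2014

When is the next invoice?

Every date is a Friday; gaps 28, 35, 28, 35, 28 days.
Each is the last Friday of its month (at least one falls on the 29th or later, ruling out '4th Friday').
Last Friday of December 2014: December 26, 2014.

December 26, 2014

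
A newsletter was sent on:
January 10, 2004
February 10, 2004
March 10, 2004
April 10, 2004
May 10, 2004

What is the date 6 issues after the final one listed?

The day-of-month is always 10 (31, 29, 31, 30 days between events).
So this recurs on the 10th of each month.
June 2004: June 10, 2004.
July 2004: July 10, 2004.
August 2004: August 10, 2004.
September 2004: September 10, 2004.
Next: October 2004 → October 10, 2004.
Next: November 2004 → November 10, 2004.

November 10, 2004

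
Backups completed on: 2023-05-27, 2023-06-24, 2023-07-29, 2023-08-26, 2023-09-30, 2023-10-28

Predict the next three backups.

All Saturdays; the gaps (28, 35, 28, 35, 28) vary with month length.
This is the last Saturday of each month.
Last Saturday of November 2023: 2023-11-25.
December 2023 ends with Saturday 2023-12-30.
Last Saturday of January 2024: 2024-01-27.

2023-11-25, 2023-12-30, 2024-01-27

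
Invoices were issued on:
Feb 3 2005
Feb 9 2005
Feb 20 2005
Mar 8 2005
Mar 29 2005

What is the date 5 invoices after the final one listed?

The spacing grows by 5 each time: 6, 11, 16, 21 days.
Next gap: 26 days. Mar 29 2005 + 26 days = Apr 24 2005.
Next gap: 31 days. Apr 24 2005 + 31 days = May 25 2005.
Next gap: 36 days. May 25 2005 + 36 days = Jun 30 2005.
Next gap: 41 days. Jun 30 2005 + 41 days = Aug 10 2005.
Next gap: 46 days. Aug 10 2005 + 46 days = Sep 25 2005.

Sep 25 2005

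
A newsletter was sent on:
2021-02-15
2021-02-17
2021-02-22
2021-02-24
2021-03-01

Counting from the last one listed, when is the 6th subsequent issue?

2021-03-22

Every event lands on a Monday or Wednesday (gaps cycle 2, 5, 2, 5).
So the schedule is: every Monday and Wednesday.
Next Wednesday: 2021-03-03.
The following Monday is 2021-03-08.
Next Wednesday: 2021-03-10.
The following Monday is 2021-03-15.
Next Wednesday: 2021-03-17.
Next Monday: 2021-03-22.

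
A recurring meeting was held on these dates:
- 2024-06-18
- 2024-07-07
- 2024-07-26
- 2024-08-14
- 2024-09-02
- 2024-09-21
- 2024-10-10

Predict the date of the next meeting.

2024-10-29

The spacing is 19, 19, 19, 19, 19, 19 days — always 19 days.
2024-10-10 + 19 days = 2024-10-29.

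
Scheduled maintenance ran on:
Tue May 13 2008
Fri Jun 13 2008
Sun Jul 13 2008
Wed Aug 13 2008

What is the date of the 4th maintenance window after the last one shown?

Gaps: 31, 30, 31 days — not constant. Every event is on the 13th of the month.
Pattern: the 13th of each month.
Next: September 2008 → Sat Sep 13 2008.
October 2008: Mon Oct 13 2008.
November 2008: Thu Nov 13 2008.
December 2008: Sat Dec 13 2008.

Sat Dec 13 2008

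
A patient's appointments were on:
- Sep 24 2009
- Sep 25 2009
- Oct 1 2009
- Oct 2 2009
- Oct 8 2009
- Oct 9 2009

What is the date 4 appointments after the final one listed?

Oct 23 2009

Every event lands on a Thursday or Friday (gaps cycle 1, 6, 1, 6, 1).
So the schedule is: every Thursday and Friday.
Next Thursday: Oct 15 2009.
The following Friday is Oct 16 2009.
Next Thursday: Oct 22 2009.
The following Friday is Oct 23 2009.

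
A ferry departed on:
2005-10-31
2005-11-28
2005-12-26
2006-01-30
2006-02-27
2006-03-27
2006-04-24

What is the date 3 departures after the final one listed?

2006-07-31

These are Mondays with 28, 28, 35, 28, 28, 28-day gaps.
Each is the final Monday of its month — 2005-10-31 is past the 28th, so '4th Monday' doesn't fit.
Last Monday of May 2006: 2006-05-29.
Last Monday of June 2006: 2006-06-26.
Last Monday of July 2006: 2006-07-31.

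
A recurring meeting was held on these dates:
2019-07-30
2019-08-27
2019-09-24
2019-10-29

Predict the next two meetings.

2019-11-26, 2019-12-31

All Tuesdays; the gaps (28, 28, 35) vary with month length.
This is the last Tuesday of each month.
Last Tuesday of November 2019: 2019-11-26.
Last Tuesday of December 2019: 2019-12-31.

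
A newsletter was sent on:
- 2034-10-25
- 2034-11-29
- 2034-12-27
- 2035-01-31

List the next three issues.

These are Wednesdays with 35, 28, 35-day gaps.
Each is the final Wednesday of its month — 2034-11-29 is past the 28th, so '4th Wednesday' doesn't fit.
February 2035 ends with Wednesday 2035-02-28.
March 2035 ends with Wednesday 2035-03-28.
Last Wednesday of April 2035: 2035-04-25.

2035-02-28, 2035-03-28, 2035-04-25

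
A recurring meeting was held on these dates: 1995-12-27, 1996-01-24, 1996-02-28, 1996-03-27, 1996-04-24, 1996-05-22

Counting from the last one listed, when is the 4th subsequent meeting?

Gaps: 28, 35, 28, 28, 28 days — a mix of 28 and 35. Every date is a Wednesday.
Each is the 4th Wednesday of its month.
4th Wednesday of June 1996: 1996-06-26.
July 1996 — 4th Wednesday is 1996-07-24.
August 1996 — 4th Wednesday is 1996-08-28.
September 1996 — 4th Wednesday is 1996-09-25.

1996-09-25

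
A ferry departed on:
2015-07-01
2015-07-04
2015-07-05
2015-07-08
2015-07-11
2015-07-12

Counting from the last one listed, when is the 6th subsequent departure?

2015-07-26

The gap pattern 3, 1, 3, 3, 1 repeats every 3 events.
These are the Wednesdays, Saturdays and Sundays of each week.
Next Wednesday: 2015-07-15.
Next Saturday: 2015-07-18.
The following Sunday is 2015-07-19.
Next Wednesday: 2015-07-22.
Next Saturday: 2015-07-25.
Next Sunday: 2015-07-26.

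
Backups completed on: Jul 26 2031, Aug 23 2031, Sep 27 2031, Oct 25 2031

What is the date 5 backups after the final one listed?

Mar 27 2032

These are Saturdays at 28- or 35-day spacing (28, 35, 28).
The pattern: 4th Saturday of the month.
November 2031 — 4th Saturday is Nov 22 2031.
4th Saturday of December 2031: Dec 27 2031.
January 2032 — 4th Saturday is Jan 24 2032.
February 2032 — 4th Saturday is Feb 28 2032.
4th Saturday of March 2032: Mar 27 2032.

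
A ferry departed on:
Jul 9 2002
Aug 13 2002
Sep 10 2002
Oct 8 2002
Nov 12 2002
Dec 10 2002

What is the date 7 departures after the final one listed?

Jul 8 2003

All dates are Tuesdays, 35, 28, 28, 35, 28 days apart.
Specifically, the 2nd Tuesday of each month.
January 2003 — 2nd Tuesday is Jan 14 2003.
2nd Tuesday of February 2003: Feb 11 2003.
March 2003 — 2nd Tuesday is Mar 11 2003.
April 2003 — 2nd Tuesday is Apr 8 2003.
May 2003 — 2nd Tuesday is May 13 2003.
2nd Tuesday of June 2003: Jun 10 2003.
July 2003 — 2nd Tuesday is Jul 8 2003.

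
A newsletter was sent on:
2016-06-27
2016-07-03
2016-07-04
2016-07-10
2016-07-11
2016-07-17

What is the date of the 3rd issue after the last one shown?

2016-07-25

The gap pattern 6, 1, 6, 1, 6 repeats every 2 events.
These are the Mondays and Sundays of each week.
The following Monday is 2016-07-18.
Next Sunday: 2016-07-24.
The following Monday is 2016-07-25.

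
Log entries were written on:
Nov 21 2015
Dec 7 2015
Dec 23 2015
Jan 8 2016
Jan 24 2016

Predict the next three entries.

Every event comes 16 days after the last (16, 16, 16, 16).
Jan 24 2016 + 16 days = Feb 9 2016.
Feb 9 2016 + 16 days = Feb 25 2016.
Feb 25 2016 + 16 days = Mar 12 2016.

Feb 9 2016, Feb 25 2016, Mar 12 2016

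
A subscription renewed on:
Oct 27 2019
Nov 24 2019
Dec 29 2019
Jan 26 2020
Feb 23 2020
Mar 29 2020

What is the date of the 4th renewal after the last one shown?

These are Sundays with 28, 35, 28, 28, 35-day gaps.
Each is the final Sunday of its month — Dec 29 2019 is past the 28th, so '4th Sunday' doesn't fit.
April 2020 ends with Sunday Apr 26 2020.
Last Sunday of May 2020: May 31 2020.
Last Sunday of June 2020: Jun 28 2020.
July 2020 ends with Sunday Jul 26 2020.

Jul 26 2020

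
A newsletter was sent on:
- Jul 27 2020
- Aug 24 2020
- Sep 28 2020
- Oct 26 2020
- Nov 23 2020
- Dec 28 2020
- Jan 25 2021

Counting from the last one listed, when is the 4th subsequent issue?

All dates are Mondays, 28, 35, 28, 28, 35, 28 days apart.
Specifically, the 4th Monday of each month.
February 2021 — 4th Monday is Feb 22 2021.
March 2021 — 4th Monday is Mar 22 2021.
April 2021 — 4th Monday is Apr 26 2021.
4th Monday of May 2021: May 24 2021.

May 24 2021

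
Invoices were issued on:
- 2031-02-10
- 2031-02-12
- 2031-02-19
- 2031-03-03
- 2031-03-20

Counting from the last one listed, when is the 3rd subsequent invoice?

The spacing grows by 5 each time: 2, 7, 12, 17 days.
Next gap: 22 days. 2031-03-20 + 22 days = 2031-04-11.
Next gap: 27 days. 2031-04-11 + 27 days = 2031-05-08.
Next gap: 32 days. 2031-05-08 + 32 days = 2031-06-09.

2031-06-09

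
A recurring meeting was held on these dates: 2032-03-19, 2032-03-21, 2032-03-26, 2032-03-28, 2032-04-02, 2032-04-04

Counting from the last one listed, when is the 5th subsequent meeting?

2032-04-23

Every event lands on a Friday or Sunday (gaps cycle 2, 5, 2, 5, 2).
So the schedule is: every Friday and Sunday.
The following Friday is 2032-04-09.
The following Sunday is 2032-04-11.
Next Friday: 2032-04-16.
Next Sunday: 2032-04-18.
Next Friday: 2032-04-23.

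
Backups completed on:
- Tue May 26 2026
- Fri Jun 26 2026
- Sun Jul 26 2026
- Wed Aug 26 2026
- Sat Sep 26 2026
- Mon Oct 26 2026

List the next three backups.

Thu Nov 26 2026, Sat Dec 26 2026, Tue Jan 26 2027

The day-of-month is always 26 (31, 30, 31, 31, 30 days between events).
So this recurs on the 26th of each month.
Next: November 2026 → Thu Nov 26 2026.
Next: December 2026 → Sat Dec 26 2026.
Next: January 2027 → Tue Jan 26 2027.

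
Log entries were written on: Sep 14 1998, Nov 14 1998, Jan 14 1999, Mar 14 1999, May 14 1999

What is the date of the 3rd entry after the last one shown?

The day-of-month is always 14 (61, 61, 59, 61 days between events).
So this recurs on the 14th of every 2 months.
Next: July 1999 → Jul 14 1999.
September 1999: Sep 14 1999.
Next: November 1999 → Nov 14 1999.

Nov 14 1999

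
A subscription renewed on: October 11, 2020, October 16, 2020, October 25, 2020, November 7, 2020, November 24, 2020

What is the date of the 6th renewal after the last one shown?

May 29, 2021

Intervals are 5, 9, 13, 17 days — an arithmetic progression with common difference 4.
Next gap: 21 days. November 24, 2020 + 21 days = December 15, 2020.
Next gap: 25 days. December 15, 2020 + 25 days = January 9, 2021.
Next gap: 29 days. January 9, 2021 + 29 days = February 7, 2021.
Next gap: 33 days. February 7, 2021 + 33 days = March 12, 2021.
Next gap: 37 days. March 12, 2021 + 37 days = April 18, 2021.
Next gap: 41 days. April 18, 2021 + 41 days = May 29, 2021.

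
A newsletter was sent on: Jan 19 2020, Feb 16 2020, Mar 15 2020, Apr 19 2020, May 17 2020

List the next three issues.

Jun 21 2020, Jul 19 2020, Aug 16 2020

All dates are Sundays, 28, 28, 35, 28 days apart.
Specifically, the 3rd Sunday of each month.
3rd Sunday of June 2020: Jun 21 2020.
July 2020 — 3rd Sunday is Jul 19 2020.
3rd Sunday of August 2020: Aug 16 2020.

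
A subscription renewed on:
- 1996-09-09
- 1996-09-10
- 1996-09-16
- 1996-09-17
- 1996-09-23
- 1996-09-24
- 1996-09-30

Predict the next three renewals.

1996-10-01, 1996-10-07, 1996-10-08

The gap pattern 1, 6, 1, 6, 1, 6 repeats every 2 events.
These are the Mondays and Tuesdays of each week.
Next Tuesday: 1996-10-01.
The following Monday is 1996-10-07.
Next Tuesday: 1996-10-08.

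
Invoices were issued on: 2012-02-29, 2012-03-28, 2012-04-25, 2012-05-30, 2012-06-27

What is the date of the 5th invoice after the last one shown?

These are Wednesdays with 28, 28, 35, 28-day gaps.
Each is the final Wednesday of its month — 2012-02-29 is past the 28th, so '4th Wednesday' doesn't fit.
Last Wednesday of July 2012: 2012-07-25.
Last Wednesday of August 2012: 2012-08-29.
Last Wednesday of September 2012: 2012-09-26.
October 2012 ends with Wednesday 2012-10-31.
November 2012 ends with Wednesday 2012-11-28.

2012-11-28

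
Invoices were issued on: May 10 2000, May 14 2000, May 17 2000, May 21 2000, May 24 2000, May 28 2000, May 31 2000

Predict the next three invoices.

Gaps: 4, 3, 4, 3, 4, 3 days — not constant, but cyclic with period 2.
The events fall on every Wednesday and Sunday.
The following Sunday is Jun 4 2000.
The following Wednesday is Jun 7 2000.
The following Sunday is Jun 11 2000.

Jun 4 2000, Jun 7 2000, Jun 11 2000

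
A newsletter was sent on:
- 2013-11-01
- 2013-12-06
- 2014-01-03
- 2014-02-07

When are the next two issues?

All dates are Fridays, 35, 28, 35 days apart.
Specifically, the 1st Friday of each month.
March 2014 — 1st Friday is 2014-03-07.
1st Friday of April 2014: 2014-04-04.

2014-03-07, 2014-04-04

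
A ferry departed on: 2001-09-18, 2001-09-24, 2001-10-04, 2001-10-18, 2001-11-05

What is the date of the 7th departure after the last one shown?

Intervals are 6, 10, 14, 18 days — an arithmetic progression with common difference 4.
Next gap: 22 days. 2001-11-05 + 22 days = 2001-11-27.
Next gap: 26 days. 2001-11-27 + 26 days = 2001-12-23.
Next gap: 30 days. 2001-12-23 + 30 days = 2002-01-22.
Next gap: 34 days. 2002-01-22 + 34 days = 2002-02-25.
Next gap: 38 days. 2002-02-25 + 38 days = 2002-04-04.
Next gap: 42 days. 2002-04-04 + 42 days = 2002-05-16.
Next gap: 46 days. 2002-05-16 + 46 days = 2002-07-01.

2002-07-01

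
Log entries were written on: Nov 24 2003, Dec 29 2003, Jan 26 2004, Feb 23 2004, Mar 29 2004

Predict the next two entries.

Every date is a Monday; gaps 35, 28, 28, 35 days.
Each is the last Monday of its month (at least one falls on the 29th or later, ruling out '4th Monday').
April 2004 ends with Monday Apr 26 2004.
Last Monday of May 2004: May 31 2004.

Apr 26 2004, May 31 2004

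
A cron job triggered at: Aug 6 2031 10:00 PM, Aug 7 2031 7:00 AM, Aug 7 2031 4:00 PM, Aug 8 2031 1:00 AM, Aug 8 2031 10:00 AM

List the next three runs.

Gaps: 9, 9, 9, 9 hours — each event is 9 hours after the previous one.
Aug 8 2031 10:00 AM + 9 h = Aug 8 2031 7:00 PM.
Aug 8 2031 7:00 PM + 9 h = Aug 9 2031 4:00 AM.
Aug 9 2031 4:00 AM + 9 h = Aug 9 2031 1:00 PM.

Aug 8 2031 7:00 PM, Aug 9 2031 4:00 AM, Aug 9 2031 1:00 PM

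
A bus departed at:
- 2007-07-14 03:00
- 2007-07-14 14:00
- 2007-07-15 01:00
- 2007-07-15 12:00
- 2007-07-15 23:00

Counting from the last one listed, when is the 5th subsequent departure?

Gaps: 11, 11, 11, 11 hours — each event is 11 hours after the previous one.
2007-07-15 23:00 + 11 h = 2007-07-16 10:00.
2007-07-16 10:00 + 11 h = 2007-07-16 21:00.
2007-07-16 21:00 + 11 h = 2007-07-17 08:00.
2007-07-17 08:00 + 11 h = 2007-07-17 19:00.
2007-07-17 19:00 + 11 h = 2007-07-18 06:00.

2007-07-18 06:00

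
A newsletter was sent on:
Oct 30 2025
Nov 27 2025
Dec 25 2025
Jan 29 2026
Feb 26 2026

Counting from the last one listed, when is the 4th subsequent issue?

All Thursdays; the gaps (28, 28, 35, 28) vary with month length.
This is the last Thursday of each month.
Last Thursday of March 2026: Mar 26 2026.
Last Thursday of April 2026: Apr 30 2026.
May 2026 ends with Thursday May 28 2026.
Last Thursday of June 2026: Jun 25 2026.

Jun 25 2026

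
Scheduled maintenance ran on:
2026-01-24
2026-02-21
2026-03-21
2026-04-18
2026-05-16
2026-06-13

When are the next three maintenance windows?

2026-07-11, 2026-08-08, 2026-09-05

Gaps between consecutive events: 28, 28, 28, 28, 28 days — a constant 28-day interval.
2026-06-13 + 28 days = 2026-07-11.
2026-07-11 + 28 days = 2026-08-08.
2026-08-08 + 28 days = 2026-09-05.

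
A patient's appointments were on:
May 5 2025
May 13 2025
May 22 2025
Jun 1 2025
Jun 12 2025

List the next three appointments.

Intervals are 8, 9, 10, 11 days — an arithmetic progression with common difference 1.
Next gap: 12 days. Jun 12 2025 + 12 days = Jun 24 2025.
Next gap: 13 days. Jun 24 2025 + 13 days = Jul 7 2025.
Next gap: 14 days. Jul 7 2025 + 14 days = Jul 21 2025.

Jun 24 2025, Jul 7 2025, Jul 21 2025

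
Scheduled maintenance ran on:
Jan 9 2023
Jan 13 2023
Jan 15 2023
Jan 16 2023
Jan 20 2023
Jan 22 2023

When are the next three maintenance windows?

The gap pattern 4, 2, 1, 4, 2 repeats every 3 events.
These are the Mondays, Fridays and Sundays of each week.
Next Monday: Jan 23 2023.
Next Friday: Jan 27 2023.
The following Sunday is Jan 29 2023.

Jan 23 2023, Jan 27 2023, Jan 29 2023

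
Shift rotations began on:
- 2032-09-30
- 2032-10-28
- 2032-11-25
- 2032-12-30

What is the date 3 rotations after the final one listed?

Every date is a Thursday; gaps 28, 28, 35 days.
Each is the last Thursday of its month (at least one falls on the 29th or later, ruling out '4th Thursday').
Last Thursday of January 2033: 2033-01-27.
Last Thursday of February 2033: 2033-02-24.
Last Thursday of March 2033: 2033-03-31.

2033-03-31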